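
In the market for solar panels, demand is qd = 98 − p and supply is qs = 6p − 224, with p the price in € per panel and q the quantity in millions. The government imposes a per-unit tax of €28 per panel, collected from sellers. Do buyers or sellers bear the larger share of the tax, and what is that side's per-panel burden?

Without the tax, 98 − p = 6p − 224 gives 7p = 322, so p* = €46 and q* = 52.
With the tax collected from sellers, supply shifts: qs = 6(p − 28) − 224.
Solving gives q = 28 with buyers paying €70 and sellers receiving €42 (the €28 wedge).
Per-panel burden: buyers €24, sellers €4.
Buyers take the larger share because demand is less price-elastic here (demand slope 1 vs supply slope 6).
The less price-elastic side of the market bears the larger share of a per-unit tax.

Buyers bear the larger share: €24 per panel.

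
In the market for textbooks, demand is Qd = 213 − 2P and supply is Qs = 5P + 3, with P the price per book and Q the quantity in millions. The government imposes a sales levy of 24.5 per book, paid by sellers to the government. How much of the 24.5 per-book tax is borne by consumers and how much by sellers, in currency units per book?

Without the tax, 213 − 2P = 5P + 3 gives 7P = 210, so P* = 30 and Q* = 153.
With the tax collected from sellers, supply shifts: Qs = 5(P − 24.5) + 3.
New equilibrium: consumers pay 47.5, sellers receive 23, Q = 118. (Wedge: Pb − Ps = 24.5.)
Burden on consumers: 17.5; on sellers: 7. (They sum to 24.5.)
The less price-elastic side of the market bears the larger share of a per-unit tax.

Consumers bear 17.5 per book; sellers bear 7 per book.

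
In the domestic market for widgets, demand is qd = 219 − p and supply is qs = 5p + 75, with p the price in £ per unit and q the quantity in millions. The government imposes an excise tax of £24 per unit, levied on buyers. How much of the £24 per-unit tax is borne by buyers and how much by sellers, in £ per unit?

Before the tax: set 219 − p = 5p + 75 → p* = £24, q* = 195.
With the tax collected from buyers, demand (in seller-price terms) shifts: qd = 219 − (p + 24).
Solving gives q = 175 with buyers paying £44 and sellers receiving £20 (the £24 wedge).
Burden on buyers: £20; on sellers: £4. (They sum to £24.)
The less price-elastic side of the market bears the larger share of a per-unit tax.

Buyers bear £20 per unit; sellers bear £4 per unit.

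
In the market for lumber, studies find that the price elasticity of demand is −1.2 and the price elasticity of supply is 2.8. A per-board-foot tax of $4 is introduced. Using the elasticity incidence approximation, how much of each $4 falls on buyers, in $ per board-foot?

Incidence ratio: buyers' share ≈ εs / (εs + |εd|) = 2.8 / (2.8 + 1.2) = 0.7.
So buyers bear ≈ 0.7 × $4 = $2.8; sellers bear $1.2.

Buyers bear ≈ $2.8 per board-foot.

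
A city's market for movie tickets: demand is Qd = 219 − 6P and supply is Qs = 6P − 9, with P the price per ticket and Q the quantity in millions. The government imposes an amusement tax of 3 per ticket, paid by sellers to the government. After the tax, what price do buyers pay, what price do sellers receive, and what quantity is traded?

Buyers pay 20.5; sellers receive 17.5; quantity = 96.

Without the tax, 219 − 6P = 6P − 9 gives 12P = 228, so P* = 19 and Q* = 105.
With the tax collected from sellers, supply shifts: Qs = 6(P − 3) − 9.
New equilibrium: buyers pay 20.5, sellers receive 17.5, Q = 96. (Wedge: Pb − Ps = 3.)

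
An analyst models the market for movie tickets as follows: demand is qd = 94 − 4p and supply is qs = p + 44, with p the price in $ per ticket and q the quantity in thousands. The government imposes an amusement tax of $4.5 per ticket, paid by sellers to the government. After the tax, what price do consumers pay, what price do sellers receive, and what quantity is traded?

Without the tax, 94 − 4p = p + 44 gives 5p = 50, so p* = $10 and q* = 54.
With the tax collected from sellers, supply shifts: qs = (p − 4.5) + 44.
New equilibrium: consumers pay $10.9, sellers receive $6.4, q = 50.4. (Wedge: pb − ps = 4.5.)

Consumers pay $10.9; sellers receive $6.4; quantity = 50.4.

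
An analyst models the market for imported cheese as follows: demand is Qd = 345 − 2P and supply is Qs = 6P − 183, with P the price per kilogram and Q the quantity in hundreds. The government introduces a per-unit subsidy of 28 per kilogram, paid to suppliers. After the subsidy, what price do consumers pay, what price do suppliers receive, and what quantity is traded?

Consumers pay 45; suppliers receive 73; quantity = 255.

Without the subsidy, 345 − 2P = 6P − 183 gives 8P = 528, so P* = 66 and Q* = 213.
With a per-unit subsidy paid to suppliers, each receives P + 28 per unit sold, so supply becomes Qs = 6(P + 28) − 183.
Solving gives Q = 255 with consumers paying 45 and suppliers receiving 73 (the 28 wedge).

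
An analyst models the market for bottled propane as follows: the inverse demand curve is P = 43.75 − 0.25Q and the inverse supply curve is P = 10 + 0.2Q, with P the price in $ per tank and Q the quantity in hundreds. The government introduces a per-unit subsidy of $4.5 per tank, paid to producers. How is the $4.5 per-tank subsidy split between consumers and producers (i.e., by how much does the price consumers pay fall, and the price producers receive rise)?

Inverting to Q(P) form: Qd = 175 − 4P; Qs = 5P − 50.
Before the subsidy: set 175 − 4P = 5P − 50 → P* = $25, Q* = 75.
With a per-unit subsidy paid to producers, each receives P + 4.5 per unit sold, so supply becomes Qs = 5(P + 4.5) − 50.
New equilibrium: consumers pay $22.5, producers receive $27, Q = 85. (Wedge: Pb − Ps = −4.5.)
Gain to consumers: $2.5; to producers: $2. (They sum to $4.5.)

Consumers gain $2.5 per tank; producers gain $2 per tank.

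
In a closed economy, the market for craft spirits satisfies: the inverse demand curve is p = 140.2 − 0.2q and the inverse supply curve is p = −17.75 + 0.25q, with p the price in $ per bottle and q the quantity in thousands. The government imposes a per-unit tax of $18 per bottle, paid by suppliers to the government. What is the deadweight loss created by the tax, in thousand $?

Rewrite in direct form: qd = 701 − 5p and qs = 4p + 71.
Before the tax: set 701 − 5p = 4p + 71 → p* = $70, q* = 351.
With the tax collected from suppliers, supply shifts: qs = 4(p − 18) + 71.
New equilibrium: consumers pay $78, suppliers receive $60, q = 311. (Wedge: pb − ps = 18.)
Quantity falls by |ΔQ| = |351 − 311| = 40.
DWL = ½ · t · |ΔQ| = ½ · 18 · 40 = $360.

Deadweight loss = $360 thousand.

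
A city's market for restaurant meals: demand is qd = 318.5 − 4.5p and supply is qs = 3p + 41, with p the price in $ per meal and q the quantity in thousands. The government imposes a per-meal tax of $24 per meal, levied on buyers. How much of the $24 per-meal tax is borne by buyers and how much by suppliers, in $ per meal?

Buyers bear $9.6 per meal; suppliers bear $14.4 per meal.

Before the tax: set 318.5 − 4.5p = 3p + 41 → p* = $37, q* = 152.
With the tax collected from buyers, demand (in seller-price terms) shifts: qd = 318.5 − 4.5(p + 24).
Solving gives q = 108.8 with buyers paying $46.6 and suppliers receiving $22.6 (the $24 wedge).
Burden on buyers: $9.6; on suppliers: $14.4. (They sum to $24.)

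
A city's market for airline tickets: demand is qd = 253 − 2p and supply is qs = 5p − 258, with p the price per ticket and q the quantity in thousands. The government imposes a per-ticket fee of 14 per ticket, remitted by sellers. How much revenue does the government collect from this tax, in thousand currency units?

Tax revenue = 1218 thousand.

Without the tax, 253 − 2p = 5p − 258 gives 7p = 511, so p* = 73 and q* = 107.
With the tax collected from sellers, supply shifts: qs = 5(p − 14) − 258.
New equilibrium: consumers pay 83, sellers receive 69, q = 87. (Wedge: pb − ps = 14.)
Revenue = t · Q = 14 · 87 = 1218.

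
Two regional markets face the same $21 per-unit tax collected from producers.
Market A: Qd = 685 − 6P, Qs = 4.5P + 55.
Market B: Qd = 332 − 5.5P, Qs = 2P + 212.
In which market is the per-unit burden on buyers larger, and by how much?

Market A: pre-tax P* = $60, Q* = 325; post-tax Q = 271; per-unit burden on buyers = $9.
Market B: pre-tax P* = $16, Q* = 244; post-tax Q = 213.2; per-unit burden on buyers = $5.6.
Difference: $9 vs $5.6 → market A is larger by $3.4.

Market A, by $3.4.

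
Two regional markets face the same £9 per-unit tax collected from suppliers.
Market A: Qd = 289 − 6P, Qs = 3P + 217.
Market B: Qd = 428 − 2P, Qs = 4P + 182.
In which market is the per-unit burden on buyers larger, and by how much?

Market A: pre-tax P* = £8, Q* = 241; post-tax Q = 223; per-unit burden on buyers = £3.
Market B: pre-tax P* = £41, Q* = 346; post-tax Q = 334; per-unit burden on buyers = £6.
Difference: £3 vs £6 → market B is larger by £3.

Market B, by £3.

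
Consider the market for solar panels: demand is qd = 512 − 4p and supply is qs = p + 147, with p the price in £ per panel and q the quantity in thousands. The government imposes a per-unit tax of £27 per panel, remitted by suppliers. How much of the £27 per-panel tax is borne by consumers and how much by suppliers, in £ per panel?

Consumers bear £5.4 per panel; suppliers bear £21.6 per panel.

Without the tax, 512 − 4p = p + 147 gives 5p = 365, so p* = £73 and q* = 220.
With the tax collected from suppliers, supply shifts: qs = (p − 27) + 147.
Solving gives q = 198.4 with consumers paying £78.4 and suppliers receiving £51.4 (the £27 wedge).
Burden on consumers: £5.4; on suppliers: £21.6. (They sum to £27.)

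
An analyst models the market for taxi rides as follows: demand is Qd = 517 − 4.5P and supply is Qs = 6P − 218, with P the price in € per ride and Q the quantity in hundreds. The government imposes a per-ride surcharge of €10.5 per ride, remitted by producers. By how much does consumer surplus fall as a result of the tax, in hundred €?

Consumer surplus falls by €1131 hundred.

Before the tax: set 517 − 4.5P = 6P − 218 → P* = €70, Q* = 202.
With the tax collected from producers, supply shifts: Qs = 6(P − 10.5) − 218.
Solving gives Q = 175 with buyers paying €76 and producers receiving €65.5 (the €10.5 wedge).
ΔCS is the trapezoid between Q = 175 and Q = 202 of height €6: ½ · (202 + 175) · 6 = €1131.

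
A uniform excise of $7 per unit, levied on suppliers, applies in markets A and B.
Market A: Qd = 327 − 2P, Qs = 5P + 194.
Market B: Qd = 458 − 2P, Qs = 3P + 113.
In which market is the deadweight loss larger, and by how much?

Market A: pre-tax P* = $19, Q* = 289; post-tax Q = 279; deadweight loss = $35.
Market B: pre-tax P* = $69, Q* = 320; post-tax Q = 311.6; deadweight loss = $29.4.
Difference: $35 vs $29.4 → market A is larger by $5.6.

Market A, by $5.6.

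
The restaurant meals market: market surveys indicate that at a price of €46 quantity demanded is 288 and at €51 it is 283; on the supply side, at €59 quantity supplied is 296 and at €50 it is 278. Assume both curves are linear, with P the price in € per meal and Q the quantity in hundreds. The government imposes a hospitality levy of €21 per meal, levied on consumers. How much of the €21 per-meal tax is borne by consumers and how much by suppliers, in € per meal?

Consumers bear €14 per meal; suppliers bear €7 per meal.

Demand slope: (283 − 288)/(51 − 46) = -1, so Qd = 334 − P.
Supply slope: (278 − 296)/(50 − 59) = 2, so Qs = 2P + 178.
Before the tax: set 334 − P = 2P + 178 → P* = €52, Q* = 282.
With the tax collected from consumers, demand (in seller-price terms) shifts: Qd = 334 − (P + 21).
Solving gives Q = 268 with consumers paying €66 and suppliers receiving €45 (the €21 wedge).
Burden on consumers: €14; on suppliers: €7. (They sum to €21.)
The less price-elastic side of the market bears the larger share of a per-unit tax.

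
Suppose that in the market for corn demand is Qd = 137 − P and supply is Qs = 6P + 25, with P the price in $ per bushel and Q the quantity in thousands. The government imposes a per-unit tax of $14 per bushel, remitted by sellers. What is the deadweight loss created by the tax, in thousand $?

Deadweight loss = $84 thousand.

Before the tax: set 137 − P = 6P + 25 → P* = $16, Q* = 121.
With the tax collected from sellers, supply shifts: Qs = 6(P − 14) + 25.
New equilibrium: consumers pay $28, sellers receive $14, Q = 109. (Wedge: Pb − Ps = 14.)
Quantity falls by |ΔQ| = |121 − 109| = 12.
DWL = ½ · t · |ΔQ| = ½ · 14 · 12 = $84.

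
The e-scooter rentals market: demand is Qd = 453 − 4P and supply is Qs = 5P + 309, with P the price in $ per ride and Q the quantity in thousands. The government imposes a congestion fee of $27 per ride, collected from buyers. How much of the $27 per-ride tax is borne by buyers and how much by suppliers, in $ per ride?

Before the tax: set 453 − 4P = 5P + 309 → P* = $16, Q* = 389.
With the tax collected from buyers, demand (in seller-price terms) shifts: Qd = 453 − 4(P + 27).
Solving gives Q = 329 with buyers paying $31 and suppliers receiving $4 (the $27 wedge).
Burden on buyers: $15; on suppliers: $12. (They sum to $27.)

Buyers bear $15 per ride; suppliers bear $12 per ride.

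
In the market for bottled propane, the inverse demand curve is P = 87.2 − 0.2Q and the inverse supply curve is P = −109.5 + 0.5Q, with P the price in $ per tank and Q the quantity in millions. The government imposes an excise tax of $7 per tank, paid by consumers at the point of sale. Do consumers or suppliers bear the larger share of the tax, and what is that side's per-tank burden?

Inverting to Q(P) form: Qd = 436 − 5P; Qs = 2P + 219.
Before the tax: set 436 − 5P = 2P + 219 → P* = $31, Q* = 281.
With the tax collected from consumers, demand (in seller-price terms) shifts: Qd = 436 − 5(P + 7).
Solving gives Q = 271 with consumers paying $33 and suppliers receiving $26 (the $7 wedge).
Per-tank burden: consumers $2, suppliers $5.
Suppliers take the larger share because supply is less price-elastic here (demand slope 5 vs supply slope 2).
The less price-elastic side of the market bears the larger share of a per-unit tax.

Suppliers bear the larger share: $5 per tank.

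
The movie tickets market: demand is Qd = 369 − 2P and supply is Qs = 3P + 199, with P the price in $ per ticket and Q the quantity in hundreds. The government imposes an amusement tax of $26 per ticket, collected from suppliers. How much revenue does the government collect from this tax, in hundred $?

Before the tax: set 369 − 2P = 3P + 199 → P* = $34, Q* = 301.
With the tax collected from suppliers, supply shifts: Qs = 3(P − 26) + 199.
New equilibrium: consumers pay $49.6, suppliers receive $23.6, Q = 269.8. (Wedge: Pb − Ps = 26.)
Revenue = t · Q = 26 · 269.8 = $7014.8.

Tax revenue = $7014.8 hundred.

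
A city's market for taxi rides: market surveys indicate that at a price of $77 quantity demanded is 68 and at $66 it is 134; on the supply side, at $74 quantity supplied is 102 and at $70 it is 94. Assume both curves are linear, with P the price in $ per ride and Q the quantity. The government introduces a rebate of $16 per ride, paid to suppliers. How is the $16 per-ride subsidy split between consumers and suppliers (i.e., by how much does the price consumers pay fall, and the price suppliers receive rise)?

Consumers gain $4 per ride; suppliers gain $12 per ride.

Demand slope: (134 − 68)/(66 − 77) = -6, so Qd = 530 − 6P.
Supply slope: (94 − 102)/(70 − 74) = 2, so Qs = 2P − 46.
Without the subsidy, 530 − 6P = 2P − 46 gives 8P = 576, so P* = $72 and Q* = 98.
With a per-unit subsidy paid to suppliers, each receives P + 16 per unit sold, so supply becomes Qs = 2(P + 16) − 46.
New equilibrium: consumers pay $68, suppliers receive $84, Q = 122. (Wedge: Pb − Ps = −16.)
Gain to consumers: $4; to suppliers: $12. (They sum to $16.)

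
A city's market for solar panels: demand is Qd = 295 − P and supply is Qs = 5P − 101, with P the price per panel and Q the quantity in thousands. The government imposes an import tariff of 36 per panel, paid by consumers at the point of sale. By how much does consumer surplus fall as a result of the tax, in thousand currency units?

Consumer surplus falls by 6420 thousand.

Without the tax, 295 − P = 5P − 101 gives 6P = 396, so P* = 66 and Q* = 229.
With the tax collected from consumers, demand (in seller-price terms) shifts: Qd = 295 − (P + 36).
New equilibrium: consumers pay 96, producers receive 60, Q = 199. (Wedge: Pb − Ps = 36.)
ΔCS is the trapezoid between Q = 199 and Q = 229 of height 30: ½ · (229 + 199) · 30 = 6420.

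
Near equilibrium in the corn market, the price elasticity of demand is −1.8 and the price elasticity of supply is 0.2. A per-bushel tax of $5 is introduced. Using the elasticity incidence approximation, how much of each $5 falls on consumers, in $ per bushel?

Consumers bear ≈ $0.5 per bushel.

Incidence ratio: consumers' share ≈ εs / (εs + |εd|) = 0.2 / (0.2 + 1.8) = 0.1.
So consumers bear ≈ 0.1 × $5 = $0.5; sellers bear $4.5.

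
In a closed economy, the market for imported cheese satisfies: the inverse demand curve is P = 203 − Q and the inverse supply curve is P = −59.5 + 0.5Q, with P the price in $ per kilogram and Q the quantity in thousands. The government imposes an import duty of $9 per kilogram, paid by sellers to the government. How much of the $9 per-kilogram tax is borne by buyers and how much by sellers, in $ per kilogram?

Buyers bear $6 per kilogram; sellers bear $3 per kilogram.

Inverting to Q(P) form: Qd = 203 − P; Qs = 2P + 119.
Before the tax: set 203 − P = 2P + 119 → P* = $28, Q* = 175.
With the tax collected from sellers, supply shifts: Qs = 2(P − 9) + 119.
Solving gives Q = 169 with buyers paying $34 and sellers receiving $25 (the $9 wedge).
Burden on buyers: $6; on sellers: $3. (They sum to $9.)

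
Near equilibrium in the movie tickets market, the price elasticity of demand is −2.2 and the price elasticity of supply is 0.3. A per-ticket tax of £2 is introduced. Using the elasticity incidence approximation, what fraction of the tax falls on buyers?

Buyers' share ≈ 0.12.

Incidence ratio: buyers' share ≈ εs / (εs + |εd|) = 0.3 / (0.3 + 2.2) = 0.12.
Supply is the less elastic side, so buyers bear the smaller share.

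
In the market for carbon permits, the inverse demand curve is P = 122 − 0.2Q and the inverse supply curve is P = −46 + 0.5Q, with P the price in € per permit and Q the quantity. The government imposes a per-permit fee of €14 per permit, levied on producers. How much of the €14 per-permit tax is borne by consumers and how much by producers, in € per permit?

Inverting to Q(P) form: Qd = 610 − 5P; Qs = 2P + 92.
Before the tax: set 610 − 5P = 2P + 92 → P* = €74, Q* = 240.
With the tax collected from producers, supply shifts: Qs = 2(P − 14) + 92.
New equilibrium: consumers pay €78, producers receive €64, Q = 220. (Wedge: Pb − Ps = 14.)
Burden on consumers: €4; on producers: €10. (They sum to €14.)
The less price-elastic side of the market bears the larger share of a per-unit tax.

Consumers bear €4 per permit; producers bear €10 per permit.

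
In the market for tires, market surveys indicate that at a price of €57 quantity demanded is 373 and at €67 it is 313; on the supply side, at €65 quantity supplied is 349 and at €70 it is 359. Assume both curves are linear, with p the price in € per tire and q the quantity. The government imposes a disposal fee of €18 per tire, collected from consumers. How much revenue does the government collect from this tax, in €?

Demand slope: (313 − 373)/(67 − 57) = -6, so qd = 715 − 6p.
Supply slope: (359 − 349)/(70 − 65) = 2, so qs = 2p + 219.
Before the tax: set 715 − 6p = 2p + 219 → p* = €62, q* = 343.
With the tax collected from consumers, demand (in seller-price terms) shifts: qd = 715 − 6(p + 18).
New equilibrium: consumers pay €66.5, sellers receive €48.5, q = 316. (Wedge: pb − ps = 18.)
Revenue = t · Q = 18 · 316 = €5688.

Tax revenue = €5688.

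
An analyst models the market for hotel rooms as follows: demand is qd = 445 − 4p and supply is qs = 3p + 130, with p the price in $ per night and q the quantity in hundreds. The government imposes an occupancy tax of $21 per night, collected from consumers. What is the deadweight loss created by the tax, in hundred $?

Deadweight loss = $378 hundred.

Without the tax, 445 − 4p = 3p + 130 gives 7p = 315, so p* = $45 and q* = 265.
With the tax collected from consumers, demand (in seller-price terms) shifts: qd = 445 − 4(p + 21).
Solving gives q = 229 with consumers paying $54 and suppliers receiving $33 (the $21 wedge).
Quantity falls by |ΔQ| = |265 − 229| = 36.
DWL = ½ · t · |ΔQ| = ½ · 21 · 36 = $378.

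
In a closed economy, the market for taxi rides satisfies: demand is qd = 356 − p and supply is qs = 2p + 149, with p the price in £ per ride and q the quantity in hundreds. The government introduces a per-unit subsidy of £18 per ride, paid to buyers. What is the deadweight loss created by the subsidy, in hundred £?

Deadweight loss = £108 hundred.

Without the subsidy, 356 − p = 2p + 149 gives 3p = 207, so p* = £69 and q* = 287.
With a per-unit subsidy paid to buyers, each effectively pays p − 18, so demand becomes qd = 356 − (p − 18).
New equilibrium: buyers pay £57, producers receive £75, q = 299. (Wedge: pb − ps = −18.)
Quantity rises by |ΔQ| = |287 − 299| = 12.
DWL = ½ · t · |ΔQ| = ½ · 18 · 12 = £108.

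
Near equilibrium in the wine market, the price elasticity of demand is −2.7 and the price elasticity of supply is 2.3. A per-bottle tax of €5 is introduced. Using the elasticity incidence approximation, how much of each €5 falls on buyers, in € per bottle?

Incidence ratio: buyers' share ≈ εs / (εs + |εd|) = 2.3 / (2.3 + 2.7) = 0.46.
So buyers bear ≈ 0.46 × €5 = €2.3; suppliers bear €2.7.

Buyers bear ≈ €2.3 per bottle.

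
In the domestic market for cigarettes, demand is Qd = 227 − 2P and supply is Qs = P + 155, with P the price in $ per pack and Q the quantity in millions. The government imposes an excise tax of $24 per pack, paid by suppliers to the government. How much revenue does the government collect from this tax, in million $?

Tax revenue = $3912 million.

Without the tax, 227 − 2P = P + 155 gives 3P = 72, so P* = $24 and Q* = 179.
With the tax collected from suppliers, supply shifts: Qs = (P − 24) + 155.
New equilibrium: buyers pay $32, suppliers receive $8, Q = 163. (Wedge: Pb − Ps = 24.)
Revenue = t · Q = 24 · 163 = $3912.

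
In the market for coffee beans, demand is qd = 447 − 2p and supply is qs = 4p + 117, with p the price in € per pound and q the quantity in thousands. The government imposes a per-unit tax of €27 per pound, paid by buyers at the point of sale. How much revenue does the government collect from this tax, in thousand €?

Tax revenue = €8127 thousand.

Without the tax, 447 − 2p = 4p + 117 gives 6p = 330, so p* = €55 and q* = 337.
With the tax collected from buyers, demand (in seller-price terms) shifts: qd = 447 − 2(p + 27).
New equilibrium: buyers pay €73, producers receive €46, q = 301. (Wedge: pb − ps = 27.)
Revenue = t · Q = 27 · 301 = €8127.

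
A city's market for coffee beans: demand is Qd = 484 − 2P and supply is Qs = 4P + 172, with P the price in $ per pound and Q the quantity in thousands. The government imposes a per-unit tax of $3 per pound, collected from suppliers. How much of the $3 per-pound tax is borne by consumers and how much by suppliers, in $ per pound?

Consumers bear $2 per pound; suppliers bear $1 per pound.

Without the tax, 484 − 2P = 4P + 172 gives 6P = 312, so P* = $52 and Q* = 380.
With the tax collected from suppliers, supply shifts: Qs = 4(P − 3) + 172.
New equilibrium: consumers pay $54, suppliers receive $51, Q = 376. (Wedge: Pb − Ps = 3.)
Burden on consumers: $2; on suppliers: $1. (They sum to $3.)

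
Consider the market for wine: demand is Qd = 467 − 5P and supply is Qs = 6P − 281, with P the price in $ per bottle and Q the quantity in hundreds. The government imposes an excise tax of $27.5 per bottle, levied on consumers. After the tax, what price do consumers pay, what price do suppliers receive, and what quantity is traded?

Consumers pay $83; suppliers receive $55.5; quantity = 52.

Before the tax: set 467 − 5P = 6P − 281 → P* = $68, Q* = 127.
With the tax collected from consumers, demand (in seller-price terms) shifts: Qd = 467 − 5(P + 27.5).
Solving gives Q = 52 with consumers paying $83 and suppliers receiving $55.5 (the $27.5 wedge).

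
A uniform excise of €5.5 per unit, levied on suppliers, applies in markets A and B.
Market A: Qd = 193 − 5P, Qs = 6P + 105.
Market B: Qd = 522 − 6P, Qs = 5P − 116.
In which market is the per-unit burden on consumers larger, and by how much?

Market A: pre-tax P* = €8, Q* = 153; post-tax Q = 138; per-unit burden on consumers = €3.
Market B: pre-tax P* = €58, Q* = 174; post-tax Q = 159; per-unit burden on consumers = €2.5.
Difference: €3 vs €2.5 → market A is larger by €0.5.

Market A, by €0.5.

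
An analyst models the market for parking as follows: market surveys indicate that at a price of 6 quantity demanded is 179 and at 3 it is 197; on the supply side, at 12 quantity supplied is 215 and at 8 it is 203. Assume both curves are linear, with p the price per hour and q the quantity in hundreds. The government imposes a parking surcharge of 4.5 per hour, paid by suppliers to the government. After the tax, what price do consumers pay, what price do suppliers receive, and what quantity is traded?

Consumers pay 5.5; suppliers receive 1; quantity = 182.

Demand slope: (197 − 179)/(3 − 6) = -6, so qd = 215 − 6p.
Supply slope: (203 − 215)/(8 − 12) = 3, so qs = 3p + 179.
Without the tax, 215 − 6p = 3p + 179 gives 9p = 36, so p* = 4 and q* = 191.
With the tax collected from suppliers, supply shifts: qs = 3(p − 4.5) + 179.
New equilibrium: consumers pay 5.5, suppliers receive 1, q = 182. (Wedge: pb − ps = 4.5.)
The less price-elastic side of the market bears the larger share of a per-unit tax.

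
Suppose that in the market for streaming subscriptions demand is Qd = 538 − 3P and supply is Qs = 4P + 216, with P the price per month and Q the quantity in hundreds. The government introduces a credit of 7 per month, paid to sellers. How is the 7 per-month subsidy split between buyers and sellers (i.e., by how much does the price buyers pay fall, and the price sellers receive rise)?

Buyers gain 4 per month; sellers gain 3 per month.

Before the subsidy: set 538 − 3P = 4P + 216 → P* = 46, Q* = 400.
With a per-unit subsidy paid to sellers, each receives P + 7 per unit sold, so supply becomes Qs = 4(P + 7) + 216.
New equilibrium: buyers pay 42, sellers receive 49, Q = 412. (Wedge: Pb − Ps = −7.)
Gain to buyers: 4; to sellers: 3. (They sum to 7.)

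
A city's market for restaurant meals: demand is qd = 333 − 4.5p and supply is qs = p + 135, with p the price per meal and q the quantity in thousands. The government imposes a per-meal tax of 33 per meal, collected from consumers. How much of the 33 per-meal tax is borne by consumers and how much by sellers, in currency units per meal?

Consumers bear 6 per meal; sellers bear 27 per meal.

Without the tax, 333 − 4.5p = p + 135 gives 5.5p = 198, so p* = 36 and q* = 171.
With the tax collected from consumers, demand (in seller-price terms) shifts: qd = 333 − 4.5(p + 33).
Solving gives q = 144 with consumers paying 42 and sellers receiving 9 (the 33 wedge).
Burden on consumers: 6; on sellers: 27. (They sum to 33.)
The less price-elastic side of the market bears the larger share of a per-unit tax.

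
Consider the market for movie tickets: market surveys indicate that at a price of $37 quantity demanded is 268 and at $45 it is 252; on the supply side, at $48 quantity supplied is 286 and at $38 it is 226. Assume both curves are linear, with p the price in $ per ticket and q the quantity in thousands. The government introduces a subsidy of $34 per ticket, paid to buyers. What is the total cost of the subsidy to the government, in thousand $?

Demand slope: (252 − 268)/(45 − 37) = -2, so qd = 342 − 2p.
Supply slope: (226 − 286)/(38 − 48) = 6, so qs = 6p − 2.
Without the subsidy, 342 − 2p = 6p − 2 gives 8p = 344, so p* = $43 and q* = 256.
With a per-unit subsidy paid to buyers, each effectively pays p − 34, so demand becomes qd = 342 − 2(p − 34).
Solving gives q = 307 with buyers paying $17.5 and sellers receiving $51.5 (the $34 wedge).
Outlay = t · Q = 34 · 307 = $10438.

Government outlay = $10438 thousand.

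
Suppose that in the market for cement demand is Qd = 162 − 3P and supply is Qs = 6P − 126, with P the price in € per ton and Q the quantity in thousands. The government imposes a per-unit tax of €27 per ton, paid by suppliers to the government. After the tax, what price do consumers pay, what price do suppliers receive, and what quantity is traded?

Consumers pay €50; suppliers receive €23; quantity = 12.

Without the tax, 162 − 3P = 6P − 126 gives 9P = 288, so P* = €32 and Q* = 66.
With the tax collected from suppliers, supply shifts: Qs = 6(P − 27) − 126.
Solving gives Q = 12 with consumers paying €50 and suppliers receiving €23 (the €27 wedge).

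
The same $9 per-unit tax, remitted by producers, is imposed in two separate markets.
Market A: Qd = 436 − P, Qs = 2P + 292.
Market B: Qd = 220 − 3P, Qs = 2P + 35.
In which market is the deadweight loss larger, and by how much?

Market A: pre-tax P* = $48, Q* = 388; post-tax Q = 382; deadweight loss = $27.
Market B: pre-tax P* = $37, Q* = 109; post-tax Q = 98.2; deadweight loss = $48.6.
Difference: $27 vs $48.6 → market B is larger by $21.6.

Market B, by $21.6.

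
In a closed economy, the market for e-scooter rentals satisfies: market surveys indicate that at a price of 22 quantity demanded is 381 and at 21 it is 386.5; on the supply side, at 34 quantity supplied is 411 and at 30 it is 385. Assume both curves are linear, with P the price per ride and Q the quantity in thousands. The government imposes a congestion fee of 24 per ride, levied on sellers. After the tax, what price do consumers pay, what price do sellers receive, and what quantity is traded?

Demand slope: (386.5 − 381)/(21 − 22) = -5.5, so Qd = 502 − 5.5P.
Supply slope: (385 − 411)/(30 − 34) = 6.5, so Qs = 6.5P + 190.
Without the tax, 502 − 5.5P = 6.5P + 190 gives 12P = 312, so P* = 26 and Q* = 359.
With the tax collected from sellers, supply shifts: Qs = 6.5(P − 24) + 190.
Solving gives Q = 287.5 with consumers paying 39 and sellers receiving 15 (the 24 wedge).
The less price-elastic side of the market bears the larger share of a per-unit tax.

Consumers pay 39; sellers receive 15; quantity = 287.5.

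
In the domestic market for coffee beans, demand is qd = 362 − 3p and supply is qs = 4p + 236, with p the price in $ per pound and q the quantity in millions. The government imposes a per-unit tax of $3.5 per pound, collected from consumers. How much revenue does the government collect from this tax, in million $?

Before the tax: set 362 − 3p = 4p + 236 → p* = $18, q* = 308.
With the tax collected from consumers, demand (in seller-price terms) shifts: qd = 362 − 3(p + 3.5).
New equilibrium: consumers pay $20, sellers receive $16.5, q = 302. (Wedge: pb − ps = 3.5.)
Revenue = t · Q = 3.5 · 302 = $1057.

Tax revenue = $1057 million.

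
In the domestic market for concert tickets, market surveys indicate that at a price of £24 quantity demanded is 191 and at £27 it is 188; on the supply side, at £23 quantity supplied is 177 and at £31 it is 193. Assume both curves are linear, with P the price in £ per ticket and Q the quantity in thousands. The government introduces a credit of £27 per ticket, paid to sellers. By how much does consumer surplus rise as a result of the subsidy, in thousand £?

Demand slope: (188 − 191)/(27 − 24) = -1, so Qd = 215 − P.
Supply slope: (193 − 177)/(31 − 23) = 2, so Qs = 2P + 131.
Before the subsidy: set 215 − P = 2P + 131 → P* = £28, Q* = 187.
With a per-unit subsidy paid to sellers, each receives P + 27 per unit sold, so supply becomes Qs = 2(P + 27) + 131.
Solving gives Q = 205 with consumers paying £10 and sellers receiving £37 (the £27 wedge).
ΔCS is the trapezoid between Q = 205 and Q = 187 of height £18: ½ · (187 + 205) · 18 = £3528.

Consumer surplus rises by £3528 thousand.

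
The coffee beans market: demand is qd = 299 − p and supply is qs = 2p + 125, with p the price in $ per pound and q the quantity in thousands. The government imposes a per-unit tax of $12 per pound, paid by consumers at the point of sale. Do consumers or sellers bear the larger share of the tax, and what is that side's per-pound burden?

Without the tax, 299 − p = 2p + 125 gives 3p = 174, so p* = $58 and q* = 241.
With the tax collected from consumers, demand (in seller-price terms) shifts: qd = 299 − (p + 12).
Solving gives q = 233 with consumers paying $66 and sellers receiving $54 (the $12 wedge).
Per-pound burden: consumers $8, sellers $4.
Consumers take the larger share because demand is less price-elastic here (demand slope 1 vs supply slope 2).

Consumers bear the larger share: $8 per pound.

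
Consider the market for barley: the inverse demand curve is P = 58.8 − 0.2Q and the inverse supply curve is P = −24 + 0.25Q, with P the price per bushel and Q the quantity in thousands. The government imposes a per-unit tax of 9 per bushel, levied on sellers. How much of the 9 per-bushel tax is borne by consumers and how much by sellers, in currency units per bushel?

Consumers bear 4 per bushel; sellers bear 5 per bushel.

Inverting to Q(P) form: Qd = 294 − 5P; Qs = 4P + 96.
Before the tax: set 294 − 5P = 4P + 96 → P* = 22, Q* = 184.
With the tax collected from sellers, supply shifts: Qs = 4(P − 9) + 96.
Solving gives Q = 164 with consumers paying 26 and sellers receiving 17 (the 9 wedge).
Burden on consumers: 4; on sellers: 5. (They sum to 9.)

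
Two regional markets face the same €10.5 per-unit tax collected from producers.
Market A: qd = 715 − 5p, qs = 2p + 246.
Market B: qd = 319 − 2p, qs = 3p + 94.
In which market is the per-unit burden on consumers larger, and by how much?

Market A: pre-tax p* = €67, q* = 380; post-tax q = 365; per-unit burden on consumers = €3.
Market B: pre-tax p* = €45, q* = 229; post-tax q = 216.4; per-unit burden on consumers = €6.3.
Difference: €3 vs €6.3 → market B is larger by €3.3.

Market B, by €3.3.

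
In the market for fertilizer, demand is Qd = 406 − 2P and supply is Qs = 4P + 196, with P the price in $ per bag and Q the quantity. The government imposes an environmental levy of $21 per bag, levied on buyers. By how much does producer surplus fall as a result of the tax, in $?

Before the tax: set 406 − 2P = 4P + 196 → P* = $35, Q* = 336.
With the tax collected from buyers, demand (in seller-price terms) shifts: Qd = 406 − 2(P + 21).
New equilibrium: buyers pay $49, suppliers receive $28, Q = 308. (Wedge: Pb − Ps = 21.)
ΔPS is the trapezoid between Q = 308 and Q = 336 of height $7: ½ · (336 + 308) · 7 = $2254.

Producer surplus falls by $2254.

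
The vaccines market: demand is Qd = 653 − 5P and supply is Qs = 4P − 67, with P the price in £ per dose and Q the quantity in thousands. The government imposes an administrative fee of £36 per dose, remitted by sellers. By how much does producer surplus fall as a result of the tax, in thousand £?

Producer surplus falls by £4260 thousand.

Without the tax, 653 − 5P = 4P − 67 gives 9P = 720, so P* = £80 and Q* = 253.
With the tax collected from sellers, supply shifts: Qs = 4(P − 36) − 67.
Solving gives Q = 173 with consumers paying £96 and sellers receiving £60 (the £36 wedge).
ΔPS is the trapezoid between Q = 173 and Q = 253 of height £20: ½ · (253 + 173) · 20 = £4260.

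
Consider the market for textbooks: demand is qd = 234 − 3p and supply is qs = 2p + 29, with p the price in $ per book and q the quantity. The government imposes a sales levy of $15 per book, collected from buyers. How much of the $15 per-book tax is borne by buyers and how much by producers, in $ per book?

Buyers bear $6 per book; producers bear $9 per book.

Without the tax, 234 − 3p = 2p + 29 gives 5p = 205, so p* = $41 and q* = 111.
With the tax collected from buyers, demand (in seller-price terms) shifts: qd = 234 − 3(p + 15).
Solving gives q = 93 with buyers paying $47 and producers receiving $32 (the $15 wedge).
Burden on buyers: $6; on producers: $9. (They sum to $15.)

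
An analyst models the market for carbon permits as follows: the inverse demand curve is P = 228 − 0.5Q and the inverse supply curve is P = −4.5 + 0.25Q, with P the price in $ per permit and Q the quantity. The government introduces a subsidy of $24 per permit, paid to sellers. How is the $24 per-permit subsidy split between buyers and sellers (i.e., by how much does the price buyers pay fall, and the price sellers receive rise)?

Inverting to Q(P) form: Qd = 456 − 2P; Qs = 4P + 18.
Before the subsidy: set 456 − 2P = 4P + 18 → P* = $73, Q* = 310.
With a per-unit subsidy paid to sellers, each receives P + 24 per unit sold, so supply becomes Qs = 4(P + 24) + 18.
New equilibrium: buyers pay $57, sellers receive $81, Q = 342. (Wedge: Pb − Ps = −24.)
Gain to buyers: $16; to sellers: $8. (They sum to $24.)

Buyers gain $16 per permit; sellers gain $8 per permit.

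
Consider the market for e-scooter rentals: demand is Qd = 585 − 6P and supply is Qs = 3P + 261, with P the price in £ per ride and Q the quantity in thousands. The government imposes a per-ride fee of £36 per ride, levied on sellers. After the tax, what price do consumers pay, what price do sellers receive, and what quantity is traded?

Consumers pay £48; sellers receive £12; quantity = 297.

Without the tax, 585 − 6P = 3P + 261 gives 9P = 324, so P* = £36 and Q* = 369.
With the tax collected from sellers, supply shifts: Qs = 3(P − 36) + 261.
Solving gives Q = 297 with consumers paying £48 and sellers receiving £12 (the £36 wedge).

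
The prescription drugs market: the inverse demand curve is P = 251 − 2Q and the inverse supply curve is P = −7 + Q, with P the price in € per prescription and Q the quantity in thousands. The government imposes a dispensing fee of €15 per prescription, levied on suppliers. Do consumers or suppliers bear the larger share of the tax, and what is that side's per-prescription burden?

Consumers bear the larger share: €10 per prescription.

Inverting to Q(P) form: Qd = 125.5 − 0.5P; Qs = P + 7.
Without the tax, 125.5 − 0.5P = P + 7 gives 1.5P = 118.5, so P* = €79 and Q* = 86.
With the tax collected from suppliers, supply shifts: Qs = (P − 15) + 7.
Solving gives Q = 81 with consumers paying €89 and suppliers receiving €74 (the €15 wedge).
Per-prescription burden: consumers €10, suppliers €5.
Consumers take the larger share because demand is less price-elastic here (demand slope 0.5 vs supply slope 1).
The less price-elastic side of the market bears the larger share of a per-unit tax.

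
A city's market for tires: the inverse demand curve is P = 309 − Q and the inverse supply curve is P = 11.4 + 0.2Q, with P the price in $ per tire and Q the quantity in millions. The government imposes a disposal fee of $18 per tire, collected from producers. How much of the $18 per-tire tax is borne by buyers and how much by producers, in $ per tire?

Buyers bear $15 per tire; producers bear $3 per tire.

Rewrite in direct form: Qd = 309 − P and Qs = 5P − 57.
Before the tax: set 309 − P = 5P − 57 → P* = $61, Q* = 248.
With the tax collected from producers, supply shifts: Qs = 5(P − 18) − 57.
New equilibrium: buyers pay $76, producers receive $58, Q = 233. (Wedge: Pb − Ps = 18.)
Burden on buyers: $15; on producers: $3. (They sum to $18.)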